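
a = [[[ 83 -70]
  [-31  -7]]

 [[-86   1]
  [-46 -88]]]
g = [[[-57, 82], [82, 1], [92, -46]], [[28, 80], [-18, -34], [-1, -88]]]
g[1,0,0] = 28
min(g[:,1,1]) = -34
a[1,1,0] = -46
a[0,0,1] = -70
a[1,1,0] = -46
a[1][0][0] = -86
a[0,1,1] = -7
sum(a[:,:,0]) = -80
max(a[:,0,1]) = 1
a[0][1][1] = -7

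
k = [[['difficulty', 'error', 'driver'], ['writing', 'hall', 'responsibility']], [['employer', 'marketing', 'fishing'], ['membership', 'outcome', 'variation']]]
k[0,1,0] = 'writing'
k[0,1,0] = 'writing'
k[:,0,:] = [['difficulty', 'error', 'driver'], ['employer', 'marketing', 'fishing']]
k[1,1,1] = 'outcome'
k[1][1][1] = 'outcome'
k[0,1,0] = 'writing'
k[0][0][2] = 'driver'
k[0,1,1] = 'hall'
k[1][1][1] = 'outcome'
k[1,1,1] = 'outcome'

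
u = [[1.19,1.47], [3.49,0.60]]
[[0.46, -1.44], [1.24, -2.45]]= u @ [[0.35, -0.62], [0.03, -0.48]]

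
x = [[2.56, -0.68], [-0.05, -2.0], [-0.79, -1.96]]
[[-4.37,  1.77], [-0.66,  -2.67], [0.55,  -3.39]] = x@[[-1.61, 1.04],[0.37, 1.31]]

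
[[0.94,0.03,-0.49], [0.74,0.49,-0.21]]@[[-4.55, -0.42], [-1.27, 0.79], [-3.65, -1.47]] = [[-2.53, 0.35], [-3.22, 0.38]]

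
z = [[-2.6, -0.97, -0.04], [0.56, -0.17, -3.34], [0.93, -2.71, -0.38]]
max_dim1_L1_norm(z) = 4.07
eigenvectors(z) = [[(0.64+0j),0.64-0.00j,0.13+0.00j],[(0.23-0.52j),0.23+0.52j,(-0.73+0j)],[0.17-0.49j,(0.17+0.49j),0.67+0.00j]]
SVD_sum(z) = [[-0.25, 0.21, 0.56], [1.21, -1.02, -2.74], [0.59, -0.50, -1.35]] + [[-1.17, -1.85, 0.17], [0.22, 0.35, -0.03], [-0.94, -1.48, 0.14]] + [[-1.18, 0.68, -0.77],  [-0.87, 0.50, -0.56],  [1.27, -0.73, 0.83]]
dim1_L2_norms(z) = [2.78, 3.39, 2.89]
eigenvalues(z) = [(-2.96+0.83j), (-2.96-0.83j), (2.77+0j)]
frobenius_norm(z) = 5.25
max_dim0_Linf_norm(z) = 3.34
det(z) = 26.23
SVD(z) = [[-0.18, -0.77, -0.61],  [0.88, 0.15, -0.45],  [0.43, -0.62, 0.66]] @ diag([3.583279151259355, 2.8465134984574485, 2.5712781699476985]) @ [[0.38, -0.32, -0.87], [0.53, 0.84, -0.08], [0.76, -0.43, 0.49]]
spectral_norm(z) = 3.58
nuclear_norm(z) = 9.00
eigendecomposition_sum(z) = [[(-1.31+0.99j),(-0.36-0.8j),-0.15-1.07j],[(0.34+1.43j),(-0.79+0.01j),-0.93-0.26j],[(0.41+1.28j),(-0.72+0.07j),(-0.87-0.17j)]] + [[(-1.31-0.99j),(-0.36+0.8j),(-0.15+1.07j)], [0.34-1.43j,(-0.79-0.01j),(-0.93+0.26j)], [0.41-1.28j,(-0.72-0.07j),-0.87+0.17j]] + [[0.02+0.00j, -0.24-0.00j, 0.26-0.00j], [(-0.11-0j), (1.4+0j), (-1.48+0j)], [0.10+0.00j, -1.28-0.00j, (1.35-0j)]]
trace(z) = -3.15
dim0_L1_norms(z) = [4.09, 3.85, 3.76]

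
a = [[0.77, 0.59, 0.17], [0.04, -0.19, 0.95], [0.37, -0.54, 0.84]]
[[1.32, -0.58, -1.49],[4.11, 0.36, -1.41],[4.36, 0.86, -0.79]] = a @ [[1.35, 0.19, -0.35], [-0.72, -1.27, -1.55], [4.13, 0.12, -1.78]]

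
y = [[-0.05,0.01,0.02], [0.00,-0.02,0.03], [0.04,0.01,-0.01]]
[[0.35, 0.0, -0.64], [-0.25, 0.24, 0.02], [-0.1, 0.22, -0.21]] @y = [[-0.04,-0.0,0.01], [0.01,-0.01,0.0], [-0.0,-0.01,0.01]]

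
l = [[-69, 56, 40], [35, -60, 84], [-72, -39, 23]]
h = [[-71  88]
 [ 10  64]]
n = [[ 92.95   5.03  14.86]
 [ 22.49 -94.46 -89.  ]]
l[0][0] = -69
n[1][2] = -89.0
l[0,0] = -69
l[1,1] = -60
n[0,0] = 92.95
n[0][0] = 92.95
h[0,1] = 88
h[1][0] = 10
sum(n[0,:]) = 112.84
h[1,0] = 10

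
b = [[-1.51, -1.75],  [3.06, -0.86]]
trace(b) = -2.37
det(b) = 6.65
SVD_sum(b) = [[-1.51, -0.0], [3.06, 0.0]] + [[0.0, -1.75],[0.00, -0.86]]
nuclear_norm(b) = 5.36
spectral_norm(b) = 3.41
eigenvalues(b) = [(-1.18+2.29j), (-1.18-2.29j)]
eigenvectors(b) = [[0.08-0.60j, 0.08+0.60j],[-0.80+0.00j, -0.80-0.00j]]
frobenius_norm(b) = 3.93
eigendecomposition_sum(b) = [[(-0.75+1.06j),(-0.87-0.45j)],[1.53+0.79j,(-0.43+1.23j)]] + [[-0.75-1.06j, -0.87+0.45j], [(1.53-0.79j), -0.43-1.23j]]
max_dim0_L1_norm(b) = 4.57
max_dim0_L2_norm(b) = 3.41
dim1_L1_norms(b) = [3.26, 3.92]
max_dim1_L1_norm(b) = 3.92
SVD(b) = [[-0.44,0.9],[0.90,0.44]] @ diag([3.41228884346202, 1.9498935480647732]) @ [[1.00, 0.0], [0.00, -1.00]]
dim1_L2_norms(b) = [2.31, 3.18]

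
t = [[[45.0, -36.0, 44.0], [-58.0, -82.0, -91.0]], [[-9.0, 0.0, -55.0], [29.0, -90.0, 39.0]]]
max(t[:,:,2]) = 44.0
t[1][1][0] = 29.0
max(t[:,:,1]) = 0.0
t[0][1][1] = -82.0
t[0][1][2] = -91.0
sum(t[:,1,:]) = -253.0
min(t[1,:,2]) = -55.0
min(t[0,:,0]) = -58.0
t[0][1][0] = -58.0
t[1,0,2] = -55.0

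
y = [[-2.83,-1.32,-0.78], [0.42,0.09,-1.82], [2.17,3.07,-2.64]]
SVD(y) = [[-0.43, -0.84, 0.34], [0.22, -0.46, -0.86], [0.87, -0.30, 0.39]] @ diag([5.165114957697831, 2.7451676227046673, 0.8635057596913436]) @ [[0.62, 0.63, -0.46], [0.56, 0.06, 0.83], [-0.55, 0.77, 0.32]]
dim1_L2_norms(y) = [3.22, 1.87, 4.59]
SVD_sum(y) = [[-1.39,-1.42,1.03], [0.72,0.73,-0.53], [2.81,2.86,-2.07]] + [[-1.28,-0.13,-1.9], [-0.71,-0.07,-1.05], [-0.45,-0.04,-0.67]] + [[-0.16, 0.23, 0.09],  [0.41, -0.57, -0.24],  [-0.18, 0.26, 0.11]]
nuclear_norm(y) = 8.77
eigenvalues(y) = [(-2.05+2.32j), (-2.05-2.32j), (-1.28+0j)]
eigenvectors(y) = [[0.30-0.35j, (0.3+0.35j), 0.70+0.00j], [(-0.35-0.31j), -0.35+0.31j, -0.64+0.00j], [(-0.75+0j), -0.75-0.00j, (-0.32+0j)]]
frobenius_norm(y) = 5.91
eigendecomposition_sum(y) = [[-1.01-0.12j, (-1.11+0.47j), -0.02-1.22j], [-0.15+1.04j, 0.45+1.15j, -1.25-0.01j], [0.90+1.38j, 1.74+0.88j, (-1.49+1.29j)]] + [[(-1.01+0.12j), -1.11-0.47j, -0.02+1.22j], [-0.15-1.04j, (0.45-1.15j), -1.25+0.01j], [0.90-1.38j, (1.74-0.88j), -1.49-1.29j]] + [[-0.80+0.00j, 0.90+0.00j, (-0.75-0j)], [(0.73-0j), (-0.82-0j), (0.68+0j)], [0.36-0.00j, -0.41-0.00j, 0.34+0.00j]]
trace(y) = -5.38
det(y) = -12.24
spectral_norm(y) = 5.17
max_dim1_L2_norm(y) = 4.59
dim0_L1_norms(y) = [5.42, 4.48, 5.24]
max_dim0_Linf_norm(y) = 3.07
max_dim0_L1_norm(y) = 5.42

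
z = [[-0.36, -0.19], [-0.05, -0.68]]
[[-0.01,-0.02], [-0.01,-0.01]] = z @ [[0.02,0.04], [0.01,0.01]]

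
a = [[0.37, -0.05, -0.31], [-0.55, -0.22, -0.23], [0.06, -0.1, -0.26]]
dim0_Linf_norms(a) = [0.55, 0.22, 0.31]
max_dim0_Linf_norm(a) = 0.55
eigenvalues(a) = [0.34, 0.0, -0.45]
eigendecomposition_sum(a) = [[0.4, 0.0, -0.21], [-0.44, -0.0, 0.23], [0.11, 0.00, -0.06]] + [[-0.00, -0.0, 0.00], [0.00, 0.00, -0.01], [-0.00, -0.00, 0.0]] + [[-0.03, -0.05, -0.10], [-0.11, -0.22, -0.45], [-0.05, -0.1, -0.2]]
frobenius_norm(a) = 0.85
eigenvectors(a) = [[-0.66, -0.20, 0.21], [0.73, 0.90, 0.89], [-0.19, -0.39, 0.40]]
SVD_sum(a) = [[0.31, 0.08, 0.02], [-0.58, -0.15, -0.05], [0.01, 0.00, 0.0]] + [[0.06, -0.13, -0.33], [0.03, -0.07, -0.18], [0.05, -0.1, -0.26]] + [[-0.0, 0.00, -0.00], [-0.00, 0.00, -0.0], [0.0, -0.0, 0.00]]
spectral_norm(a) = 0.68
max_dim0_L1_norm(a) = 0.98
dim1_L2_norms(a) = [0.49, 0.64, 0.28]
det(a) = -0.00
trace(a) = -0.11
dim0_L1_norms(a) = [0.98, 0.37, 0.8]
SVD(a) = [[-0.47, -0.72, -0.51],[0.88, -0.4, -0.25],[-0.02, -0.57, 0.82]] @ diag([0.6836170781383948, 0.5031541924168583, 0.0018839137089696062]) @ [[-0.97,-0.25,-0.08], [-0.16,0.36,0.92], [0.2,-0.90,0.39]]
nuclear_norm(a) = 1.19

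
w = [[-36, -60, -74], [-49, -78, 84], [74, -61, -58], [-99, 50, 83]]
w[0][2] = -74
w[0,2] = -74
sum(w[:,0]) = -110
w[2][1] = -61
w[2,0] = 74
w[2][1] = -61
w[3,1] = 50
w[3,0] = -99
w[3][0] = -99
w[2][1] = -61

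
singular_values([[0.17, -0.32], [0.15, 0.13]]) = [0.37, 0.19]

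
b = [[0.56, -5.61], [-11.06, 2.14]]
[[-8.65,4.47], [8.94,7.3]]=b@ [[-0.52, -0.83],[1.49, -0.88]]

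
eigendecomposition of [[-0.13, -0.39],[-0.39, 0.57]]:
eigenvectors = [[-0.91, 0.41], [-0.41, -0.91]]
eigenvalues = [-0.3, 0.74]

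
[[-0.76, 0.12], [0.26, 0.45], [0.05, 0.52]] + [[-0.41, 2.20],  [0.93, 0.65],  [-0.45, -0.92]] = [[-1.17,  2.32], [1.19,  1.10], [-0.4,  -0.4]]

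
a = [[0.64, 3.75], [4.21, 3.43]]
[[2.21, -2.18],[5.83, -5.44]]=a @[[1.05, -0.95], [0.41, -0.42]]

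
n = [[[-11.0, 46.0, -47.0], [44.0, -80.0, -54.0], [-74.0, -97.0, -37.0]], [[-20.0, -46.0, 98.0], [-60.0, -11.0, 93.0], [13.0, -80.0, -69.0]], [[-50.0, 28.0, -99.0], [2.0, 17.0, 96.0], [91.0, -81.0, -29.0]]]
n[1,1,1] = -11.0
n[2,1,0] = 2.0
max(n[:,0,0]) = -11.0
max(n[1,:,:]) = 98.0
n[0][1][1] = -80.0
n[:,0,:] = [[-11.0, 46.0, -47.0], [-20.0, -46.0, 98.0], [-50.0, 28.0, -99.0]]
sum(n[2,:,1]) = -36.0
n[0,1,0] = 44.0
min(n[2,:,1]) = -81.0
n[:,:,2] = [[-47.0, -54.0, -37.0], [98.0, 93.0, -69.0], [-99.0, 96.0, -29.0]]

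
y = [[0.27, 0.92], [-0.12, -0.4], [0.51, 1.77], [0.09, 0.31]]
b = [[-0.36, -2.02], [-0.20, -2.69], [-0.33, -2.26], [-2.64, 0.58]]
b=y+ [[-0.63, -2.94], [-0.08, -2.29], [-0.84, -4.03], [-2.73, 0.27]]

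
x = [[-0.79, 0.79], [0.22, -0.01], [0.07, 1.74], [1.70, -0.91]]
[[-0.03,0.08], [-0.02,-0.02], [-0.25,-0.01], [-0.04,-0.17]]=x @ [[-0.1, -0.1], [-0.14, -0.0]]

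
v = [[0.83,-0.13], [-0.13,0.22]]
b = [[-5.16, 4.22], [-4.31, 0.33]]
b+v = [[-4.33, 4.09],  [-4.44, 0.55]]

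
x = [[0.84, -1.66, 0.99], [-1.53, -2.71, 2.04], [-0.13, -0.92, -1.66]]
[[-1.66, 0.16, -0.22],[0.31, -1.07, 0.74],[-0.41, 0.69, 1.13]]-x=[[-2.5, 1.82, -1.21],[1.84, 1.64, -1.30],[-0.28, 1.61, 2.79]]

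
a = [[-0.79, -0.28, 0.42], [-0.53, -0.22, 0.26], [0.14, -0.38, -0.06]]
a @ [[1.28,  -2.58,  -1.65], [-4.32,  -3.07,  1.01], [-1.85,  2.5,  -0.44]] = [[-0.58, 3.95, 0.84], [-0.21, 2.69, 0.54], [1.93, 0.66, -0.59]]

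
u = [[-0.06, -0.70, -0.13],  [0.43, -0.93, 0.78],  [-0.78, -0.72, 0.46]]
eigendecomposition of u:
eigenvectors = [[0.46+0.00j, 0.20+0.46j, (0.2-0.46j)], [(-0.29+0j), 0.68+0.00j, (0.68-0j)], [-0.84+0.00j, 0.19+0.51j, 0.19-0.51j]]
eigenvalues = [(0.63+0j), (-0.58+0.87j), (-0.58-0.87j)]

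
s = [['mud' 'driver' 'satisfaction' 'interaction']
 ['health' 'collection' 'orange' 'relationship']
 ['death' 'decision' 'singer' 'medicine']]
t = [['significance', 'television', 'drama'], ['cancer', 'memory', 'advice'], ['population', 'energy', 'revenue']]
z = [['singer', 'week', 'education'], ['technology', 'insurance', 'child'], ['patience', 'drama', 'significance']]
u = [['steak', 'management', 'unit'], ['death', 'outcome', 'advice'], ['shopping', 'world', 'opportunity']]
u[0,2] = 'unit'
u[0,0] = 'steak'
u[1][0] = 'death'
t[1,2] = 'advice'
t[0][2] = 'drama'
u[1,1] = 'outcome'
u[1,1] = 'outcome'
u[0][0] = 'steak'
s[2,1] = 'decision'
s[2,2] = 'singer'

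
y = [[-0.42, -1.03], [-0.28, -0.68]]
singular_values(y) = [1.33, 0.0]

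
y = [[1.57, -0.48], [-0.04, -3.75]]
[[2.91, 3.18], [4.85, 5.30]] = y @ [[1.45, 1.59], [-1.31, -1.43]]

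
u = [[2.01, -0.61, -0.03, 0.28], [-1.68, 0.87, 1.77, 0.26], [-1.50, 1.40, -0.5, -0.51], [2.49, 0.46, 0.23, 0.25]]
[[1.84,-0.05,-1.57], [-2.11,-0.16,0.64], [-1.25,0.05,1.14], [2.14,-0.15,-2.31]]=u@[[0.83, -0.04, -0.80], [0.05, -0.05, -0.31], [-0.53, -0.1, -0.16], [0.67, -0.02, -0.57]]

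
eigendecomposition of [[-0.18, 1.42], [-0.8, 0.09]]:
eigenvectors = [[0.80+0.00j, (0.8-0j)], [0.08+0.60j, (0.08-0.6j)]]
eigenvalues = [(-0.04+1.06j), (-0.04-1.06j)]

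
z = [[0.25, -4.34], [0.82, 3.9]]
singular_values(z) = [5.85, 0.78]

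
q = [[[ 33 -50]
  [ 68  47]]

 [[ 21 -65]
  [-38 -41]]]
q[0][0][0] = 33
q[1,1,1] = -41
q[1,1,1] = -41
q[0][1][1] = 47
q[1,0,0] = 21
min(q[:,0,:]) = -65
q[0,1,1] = 47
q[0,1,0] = 68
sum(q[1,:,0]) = -17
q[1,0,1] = -65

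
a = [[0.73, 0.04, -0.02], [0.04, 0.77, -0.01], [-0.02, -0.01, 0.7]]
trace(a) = 2.20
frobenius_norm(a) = 1.27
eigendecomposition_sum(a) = [[0.23, 0.35, -0.08], [0.35, 0.54, -0.13], [-0.08, -0.13, 0.03]] + [[0.29, -0.25, -0.25], [-0.25, 0.21, 0.21], [-0.25, 0.21, 0.22]] + [[0.21, -0.07, 0.31],[-0.07, 0.02, -0.1],[0.31, -0.10, 0.45]]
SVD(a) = [[-0.54, 0.63, 0.56],[-0.82, -0.54, -0.17],[0.19, -0.55, 0.81]] @ diag([0.7984524738645056, 0.7131413208579659, 0.6884062052775282]) @ [[-0.54,  -0.82,  0.19], [0.63,  -0.54,  -0.55], [0.56,  -0.17,  0.81]]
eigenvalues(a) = [0.8, 0.71, 0.69]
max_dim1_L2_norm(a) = 0.77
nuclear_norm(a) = 2.20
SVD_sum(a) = [[0.23, 0.35, -0.08], [0.35, 0.54, -0.13], [-0.08, -0.13, 0.03]] + [[0.29, -0.25, -0.25], [-0.25, 0.21, 0.21], [-0.25, 0.21, 0.22]] + [[0.21, -0.07, 0.31], [-0.07, 0.02, -0.1], [0.31, -0.1, 0.45]]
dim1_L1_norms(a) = [0.79, 0.82, 0.73]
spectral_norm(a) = 0.80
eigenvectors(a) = [[-0.54, -0.63, 0.56], [-0.82, 0.54, -0.17], [0.19, 0.55, 0.81]]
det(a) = 0.39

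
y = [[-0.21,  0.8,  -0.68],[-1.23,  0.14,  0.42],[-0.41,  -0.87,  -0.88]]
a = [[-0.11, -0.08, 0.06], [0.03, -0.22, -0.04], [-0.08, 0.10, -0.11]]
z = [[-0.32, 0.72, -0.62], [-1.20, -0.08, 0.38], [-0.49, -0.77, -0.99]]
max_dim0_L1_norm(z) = 2.01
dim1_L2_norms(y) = [1.07, 1.31, 1.3]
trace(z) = -1.39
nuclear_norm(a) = 0.52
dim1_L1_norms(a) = [0.25, 0.29, 0.29]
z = y + a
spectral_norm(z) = 1.43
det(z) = -1.66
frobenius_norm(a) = 0.32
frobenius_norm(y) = 2.13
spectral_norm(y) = 1.31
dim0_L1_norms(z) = [2.01, 1.57, 1.99]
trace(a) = -0.44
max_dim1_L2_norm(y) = 1.31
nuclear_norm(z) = 3.59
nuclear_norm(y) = 3.68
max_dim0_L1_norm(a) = 0.4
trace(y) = -0.95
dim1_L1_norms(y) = [1.69, 1.79, 2.16]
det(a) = -0.00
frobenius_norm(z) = 2.10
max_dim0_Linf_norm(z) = 1.2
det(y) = -1.82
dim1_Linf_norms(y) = [0.8, 1.23, 0.88]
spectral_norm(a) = 0.26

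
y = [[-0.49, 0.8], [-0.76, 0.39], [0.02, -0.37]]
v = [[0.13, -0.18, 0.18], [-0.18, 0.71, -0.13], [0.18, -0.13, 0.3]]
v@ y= [[0.08, -0.03], [-0.45, 0.18], [0.02, -0.02]]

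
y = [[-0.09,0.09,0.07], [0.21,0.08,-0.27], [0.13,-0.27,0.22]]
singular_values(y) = [0.43, 0.31, 0.05]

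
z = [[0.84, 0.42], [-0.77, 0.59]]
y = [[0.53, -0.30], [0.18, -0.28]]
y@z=[[0.68, 0.05], [0.37, -0.09]]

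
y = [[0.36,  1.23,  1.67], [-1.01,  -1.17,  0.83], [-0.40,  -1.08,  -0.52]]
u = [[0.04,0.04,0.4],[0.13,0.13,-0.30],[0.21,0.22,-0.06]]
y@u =[[0.52, 0.54, -0.33], [-0.02, -0.01, -0.10], [-0.27, -0.27, 0.20]]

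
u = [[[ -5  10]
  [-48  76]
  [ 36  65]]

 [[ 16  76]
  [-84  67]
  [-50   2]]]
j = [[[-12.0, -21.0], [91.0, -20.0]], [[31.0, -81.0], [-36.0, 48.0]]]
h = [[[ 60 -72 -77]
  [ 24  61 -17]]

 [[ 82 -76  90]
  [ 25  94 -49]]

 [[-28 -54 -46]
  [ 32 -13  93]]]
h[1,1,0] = 25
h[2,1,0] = 32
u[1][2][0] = -50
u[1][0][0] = 16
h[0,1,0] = 24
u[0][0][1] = 10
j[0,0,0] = -12.0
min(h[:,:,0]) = -28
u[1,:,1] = [76, 67, 2]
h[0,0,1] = -72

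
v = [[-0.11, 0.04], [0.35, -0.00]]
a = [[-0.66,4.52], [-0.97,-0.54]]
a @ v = [[1.65, -0.03], [-0.08, -0.04]]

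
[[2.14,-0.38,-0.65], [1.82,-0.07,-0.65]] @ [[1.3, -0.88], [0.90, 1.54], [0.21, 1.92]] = [[2.3, -3.72], [2.17, -2.96]]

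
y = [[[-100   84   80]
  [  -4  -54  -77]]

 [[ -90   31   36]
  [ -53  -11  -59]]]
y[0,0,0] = -100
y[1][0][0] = -90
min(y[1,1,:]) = -59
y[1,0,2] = 36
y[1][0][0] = -90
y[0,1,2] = -77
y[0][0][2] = 80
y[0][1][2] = -77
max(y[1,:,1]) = 31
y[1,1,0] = -53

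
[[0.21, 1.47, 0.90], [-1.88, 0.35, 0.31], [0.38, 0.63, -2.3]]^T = [[0.21, -1.88, 0.38], [1.47, 0.35, 0.63], [0.9, 0.31, -2.30]]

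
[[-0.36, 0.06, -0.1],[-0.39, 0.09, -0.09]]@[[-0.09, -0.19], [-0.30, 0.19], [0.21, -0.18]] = [[-0.01, 0.10],[-0.01, 0.11]]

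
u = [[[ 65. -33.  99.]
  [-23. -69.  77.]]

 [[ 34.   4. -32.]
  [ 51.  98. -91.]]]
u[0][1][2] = 77.0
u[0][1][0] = -23.0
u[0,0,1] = -33.0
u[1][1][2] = -91.0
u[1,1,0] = 51.0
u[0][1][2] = 77.0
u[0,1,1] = -69.0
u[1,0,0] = 34.0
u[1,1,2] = -91.0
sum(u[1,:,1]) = 102.0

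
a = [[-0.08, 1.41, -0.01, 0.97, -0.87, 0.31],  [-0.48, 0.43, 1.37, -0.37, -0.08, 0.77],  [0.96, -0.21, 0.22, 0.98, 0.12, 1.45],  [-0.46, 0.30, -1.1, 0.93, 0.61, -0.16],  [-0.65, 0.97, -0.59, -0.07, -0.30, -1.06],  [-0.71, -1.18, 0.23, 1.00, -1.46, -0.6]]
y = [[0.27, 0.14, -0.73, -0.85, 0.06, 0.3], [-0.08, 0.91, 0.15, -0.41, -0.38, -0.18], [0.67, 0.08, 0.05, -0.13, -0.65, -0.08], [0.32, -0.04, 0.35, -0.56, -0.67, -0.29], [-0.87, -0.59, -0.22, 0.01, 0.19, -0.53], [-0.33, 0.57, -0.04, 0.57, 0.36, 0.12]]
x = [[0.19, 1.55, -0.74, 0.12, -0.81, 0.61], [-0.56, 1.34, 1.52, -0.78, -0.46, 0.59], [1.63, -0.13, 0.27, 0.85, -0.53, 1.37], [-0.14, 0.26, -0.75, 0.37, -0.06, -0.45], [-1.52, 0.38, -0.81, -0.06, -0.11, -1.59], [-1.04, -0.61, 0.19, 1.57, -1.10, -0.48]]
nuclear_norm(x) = 10.58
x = a + y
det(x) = -1.21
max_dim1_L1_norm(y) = 2.41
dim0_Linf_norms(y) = [0.87, 0.91, 0.73, 0.85, 0.67, 0.53]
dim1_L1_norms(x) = [4.02, 5.25, 4.78, 2.03, 4.47, 4.99]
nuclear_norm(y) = 5.45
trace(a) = 0.60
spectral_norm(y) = 1.76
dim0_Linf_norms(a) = [0.96, 1.41, 1.37, 1.0, 1.46, 1.45]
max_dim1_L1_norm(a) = 5.18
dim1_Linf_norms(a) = [1.41, 1.37, 1.45, 1.1, 1.06, 1.46]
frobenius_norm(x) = 5.22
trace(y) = 0.98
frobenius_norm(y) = 2.64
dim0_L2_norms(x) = [2.53, 2.19, 2.05, 1.99, 1.54, 2.36]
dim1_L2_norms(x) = [2.01, 2.36, 2.37, 1.0, 2.38, 2.32]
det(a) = -0.90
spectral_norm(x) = 3.41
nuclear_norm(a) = 10.11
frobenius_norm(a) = 4.70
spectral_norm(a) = 2.66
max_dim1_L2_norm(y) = 1.21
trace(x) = 1.58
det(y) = -0.00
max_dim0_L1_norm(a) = 4.5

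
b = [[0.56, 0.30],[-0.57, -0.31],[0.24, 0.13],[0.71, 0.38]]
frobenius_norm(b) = 1.24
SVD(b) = [[-0.51, -0.31], [0.52, -0.80], [-0.22, 0.21], [-0.65, -0.47]] @ diag([1.24402027191882, 0.003682805319977238]) @ [[-0.88, -0.47],[-0.47, 0.88]]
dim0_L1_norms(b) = [2.08, 1.12]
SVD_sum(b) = [[0.56,0.3], [-0.57,-0.31], [0.24,0.13], [0.71,0.38]] + [[0.0,  -0.0], [0.0,  -0.0], [-0.00,  0.0], [0.00,  -0.0]]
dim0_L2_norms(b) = [1.1, 0.59]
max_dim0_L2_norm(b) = 1.1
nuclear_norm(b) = 1.25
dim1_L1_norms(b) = [0.86, 0.88, 0.37, 1.09]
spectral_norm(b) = 1.24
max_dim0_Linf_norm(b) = 0.71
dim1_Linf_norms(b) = [0.56, 0.57, 0.24, 0.71]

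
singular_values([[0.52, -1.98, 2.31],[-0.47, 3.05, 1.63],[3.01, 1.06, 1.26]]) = [3.98, 3.51, 2.3]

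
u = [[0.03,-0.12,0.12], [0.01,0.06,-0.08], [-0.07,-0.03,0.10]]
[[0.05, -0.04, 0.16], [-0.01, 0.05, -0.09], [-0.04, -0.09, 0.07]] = u @ [[0.96, 0.27, -0.04], [0.09, -0.43, -0.9], [0.26, -0.86, 0.44]]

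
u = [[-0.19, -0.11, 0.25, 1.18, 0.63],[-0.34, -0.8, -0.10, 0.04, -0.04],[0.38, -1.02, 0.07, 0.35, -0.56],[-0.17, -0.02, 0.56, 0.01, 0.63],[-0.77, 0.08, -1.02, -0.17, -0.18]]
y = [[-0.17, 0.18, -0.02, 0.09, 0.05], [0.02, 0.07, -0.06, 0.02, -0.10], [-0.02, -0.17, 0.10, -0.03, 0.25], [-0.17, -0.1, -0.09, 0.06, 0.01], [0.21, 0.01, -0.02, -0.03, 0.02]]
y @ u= [[-0.09, -0.1, -0.06, -0.21, -0.06], [0.02, -0.01, 0.11, 0.02, 0.07], [-0.09, 0.06, -0.25, -0.04, -0.13], [0.01, 0.19, -0.02, -0.24, -0.02], [-0.06, -0.01, 0.01, 0.24, 0.12]]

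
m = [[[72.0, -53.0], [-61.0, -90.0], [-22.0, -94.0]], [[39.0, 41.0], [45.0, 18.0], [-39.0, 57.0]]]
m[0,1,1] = -90.0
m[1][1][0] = 45.0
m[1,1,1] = 18.0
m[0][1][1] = -90.0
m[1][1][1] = 18.0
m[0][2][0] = -22.0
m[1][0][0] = 39.0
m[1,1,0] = 45.0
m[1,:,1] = [41.0, 18.0, 57.0]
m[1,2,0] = -39.0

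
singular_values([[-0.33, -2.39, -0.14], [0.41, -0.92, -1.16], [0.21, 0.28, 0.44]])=[2.66, 1.15, 0.32]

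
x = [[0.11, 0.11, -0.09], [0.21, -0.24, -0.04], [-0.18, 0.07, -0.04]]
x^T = [[0.11,0.21,-0.18],[0.11,-0.24,0.07],[-0.09,-0.04,-0.04]]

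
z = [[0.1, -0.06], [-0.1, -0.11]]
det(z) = -0.017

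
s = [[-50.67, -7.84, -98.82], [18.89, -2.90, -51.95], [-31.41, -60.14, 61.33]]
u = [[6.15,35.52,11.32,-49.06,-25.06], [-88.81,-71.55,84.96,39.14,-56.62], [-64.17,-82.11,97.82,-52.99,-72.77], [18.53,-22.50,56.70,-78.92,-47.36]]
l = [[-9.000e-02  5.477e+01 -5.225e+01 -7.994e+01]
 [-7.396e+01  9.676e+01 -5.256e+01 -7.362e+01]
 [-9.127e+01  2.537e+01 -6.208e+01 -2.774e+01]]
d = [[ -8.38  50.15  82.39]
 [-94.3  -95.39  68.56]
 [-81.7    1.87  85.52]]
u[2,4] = -72.77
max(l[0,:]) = 54.77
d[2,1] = 1.87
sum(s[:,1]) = -70.88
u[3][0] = 18.53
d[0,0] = -8.38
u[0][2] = 11.32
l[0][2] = -52.25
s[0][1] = -7.84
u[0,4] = -25.06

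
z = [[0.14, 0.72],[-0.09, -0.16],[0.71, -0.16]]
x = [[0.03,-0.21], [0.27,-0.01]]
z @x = [[0.20, -0.04], [-0.05, 0.02], [-0.02, -0.15]]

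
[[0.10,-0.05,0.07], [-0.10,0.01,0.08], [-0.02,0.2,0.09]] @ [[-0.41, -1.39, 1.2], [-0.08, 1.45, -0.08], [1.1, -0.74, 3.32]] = [[0.04, -0.26, 0.36], [0.13, 0.09, 0.14], [0.09, 0.25, 0.26]]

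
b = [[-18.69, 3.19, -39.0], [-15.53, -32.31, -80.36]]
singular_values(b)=[96.13, 19.54]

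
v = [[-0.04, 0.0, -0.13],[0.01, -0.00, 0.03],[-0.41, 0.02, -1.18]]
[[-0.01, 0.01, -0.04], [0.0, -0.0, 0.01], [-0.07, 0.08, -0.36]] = v@ [[0.32, 0.03, -0.05], [0.03, 0.34, -0.07], [-0.05, -0.07, 0.32]]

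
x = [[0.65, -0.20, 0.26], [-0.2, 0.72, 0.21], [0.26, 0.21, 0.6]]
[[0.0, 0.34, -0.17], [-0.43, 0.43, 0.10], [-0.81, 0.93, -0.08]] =x @ [[0.70, -0.03, -0.2], [0.09, 0.15, 0.10], [-1.68, 1.51, -0.08]]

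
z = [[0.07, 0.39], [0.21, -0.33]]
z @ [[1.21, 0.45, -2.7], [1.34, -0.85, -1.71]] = [[0.61,-0.30,-0.86], [-0.19,0.38,-0.0]]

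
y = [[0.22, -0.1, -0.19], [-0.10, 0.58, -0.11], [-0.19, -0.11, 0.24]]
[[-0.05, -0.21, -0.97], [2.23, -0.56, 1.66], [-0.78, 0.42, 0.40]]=y@[[-1.79, -4.31, -1.94], [2.90, -2.22, 2.8], [-3.34, -2.70, 1.41]]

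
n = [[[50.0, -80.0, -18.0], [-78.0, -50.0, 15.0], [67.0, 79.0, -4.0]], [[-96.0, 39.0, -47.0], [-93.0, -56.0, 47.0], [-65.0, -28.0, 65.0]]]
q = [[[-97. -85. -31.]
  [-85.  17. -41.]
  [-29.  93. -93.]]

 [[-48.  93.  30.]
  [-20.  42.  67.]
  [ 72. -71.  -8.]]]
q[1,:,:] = [[-48.0, 93.0, 30.0], [-20.0, 42.0, 67.0], [72.0, -71.0, -8.0]]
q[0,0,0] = -97.0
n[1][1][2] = 47.0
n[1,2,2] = 65.0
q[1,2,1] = -71.0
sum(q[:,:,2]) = -76.0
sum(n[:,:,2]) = 58.0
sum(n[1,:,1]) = -45.0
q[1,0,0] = -48.0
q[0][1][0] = -85.0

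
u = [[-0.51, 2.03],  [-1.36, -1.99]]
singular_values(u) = [2.92, 1.29]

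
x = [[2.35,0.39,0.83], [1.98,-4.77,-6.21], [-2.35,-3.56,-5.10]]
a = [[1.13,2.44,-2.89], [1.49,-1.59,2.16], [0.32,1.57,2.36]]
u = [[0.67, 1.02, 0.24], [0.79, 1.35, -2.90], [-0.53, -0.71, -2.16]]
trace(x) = -7.52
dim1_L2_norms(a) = [3.95, 3.07, 2.85]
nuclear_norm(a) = 9.26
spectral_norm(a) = 4.75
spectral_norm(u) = 3.71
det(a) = -23.20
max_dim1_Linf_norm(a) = 2.89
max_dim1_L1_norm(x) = 12.96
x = u @ a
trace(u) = -0.14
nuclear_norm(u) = 5.74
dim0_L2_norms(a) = [1.9, 3.31, 4.31]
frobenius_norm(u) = 4.23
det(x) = -0.31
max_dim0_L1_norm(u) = 5.3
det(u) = 0.01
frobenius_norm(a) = 5.76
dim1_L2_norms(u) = [1.24, 3.29, 2.33]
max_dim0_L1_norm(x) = 12.14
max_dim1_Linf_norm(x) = 6.21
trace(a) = 1.90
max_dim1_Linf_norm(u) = 2.9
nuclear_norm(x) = 13.92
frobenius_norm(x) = 10.76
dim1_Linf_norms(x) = [2.35, 6.21, 5.1]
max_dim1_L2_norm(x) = 8.08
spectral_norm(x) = 10.04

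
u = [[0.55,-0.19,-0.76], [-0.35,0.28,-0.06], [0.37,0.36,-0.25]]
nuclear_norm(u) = 1.87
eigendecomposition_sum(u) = [[(0.34+0j), (-0.39+0j), -0.25-0.00j], [-0.30+0.00j, 0.35-0.00j, (0.23+0j)], [0.02+0.00j, (-0.02+0j), -0.01-0.00j]] + [[(0.1+0.13j), 0.10+0.16j, (-0.25+0.07j)], [-0.02+0.11j, -0.03+0.12j, (-0.14-0.1j)], [0.18+0.01j, 0.19+0.03j, (-0.12+0.24j)]] + [[(0.1-0.13j), 0.10-0.16j, -0.25-0.07j], [(-0.02-0.11j), (-0.03-0.12j), -0.14+0.10j], [0.18-0.01j, (0.19-0.03j), (-0.12-0.24j)]]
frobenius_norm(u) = 1.20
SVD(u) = [[-0.9, 0.17, -0.40], [0.21, -0.64, -0.74], [-0.38, -0.75, 0.54]] @ diag([1.0490506476058803, 0.49249254069168713, 0.32656367850808216]) @ [[-0.68, 0.09, 0.73], [0.08, -0.98, 0.19], [0.73, 0.19, 0.65]]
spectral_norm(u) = 1.05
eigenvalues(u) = [(0.68+0j), (-0.05+0.5j), (-0.05-0.5j)]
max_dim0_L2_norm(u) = 0.8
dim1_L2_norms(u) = [0.96, 0.45, 0.57]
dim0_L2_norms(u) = [0.75, 0.49, 0.8]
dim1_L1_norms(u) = [1.5, 0.69, 0.98]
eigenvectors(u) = [[(0.75+0j),0.42+0.48j,0.42-0.48j], [(-0.66+0j),-0.06+0.41j,-0.06-0.41j], [(0.04+0j),0.65+0.00j,0.65-0.00j]]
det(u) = 0.17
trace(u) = 0.58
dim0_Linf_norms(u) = [0.55, 0.36, 0.76]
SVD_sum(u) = [[0.64, -0.08, -0.69], [-0.15, 0.02, 0.16], [0.27, -0.03, -0.29]] + [[0.01, -0.08, 0.02], [-0.03, 0.31, -0.06], [-0.03, 0.36, -0.07]] + [[-0.10, -0.02, -0.09], [-0.18, -0.05, -0.16], [0.13, 0.03, 0.12]]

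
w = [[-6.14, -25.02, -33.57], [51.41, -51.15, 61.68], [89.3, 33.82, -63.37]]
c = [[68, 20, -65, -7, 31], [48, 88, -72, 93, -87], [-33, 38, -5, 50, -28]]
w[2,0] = 89.3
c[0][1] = 20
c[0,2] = -65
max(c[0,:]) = 68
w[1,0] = 51.41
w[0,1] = -25.02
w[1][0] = 51.41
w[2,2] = -63.37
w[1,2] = 61.68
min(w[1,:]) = -51.15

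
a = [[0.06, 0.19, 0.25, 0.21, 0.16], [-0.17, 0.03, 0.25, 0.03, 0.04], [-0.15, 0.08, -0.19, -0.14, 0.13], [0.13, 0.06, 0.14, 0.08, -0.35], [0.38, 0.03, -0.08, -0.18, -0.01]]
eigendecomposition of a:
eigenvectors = [[0.27+0.00j, (0.43-0.14j), 0.43+0.14j, -0.36+0.00j, (-0.08+0j)], [0.13+0.00j, 0.07+0.48j, (0.07-0.48j), -0.15+0.00j, 0.60+0.00j], [0.29+0.00j, (-0.24+0.25j), (-0.24-0.25j), -0.18+0.00j, -0.71+0.00j], [-0.64+0.00j, (0.59+0j), (0.59-0j), 0.64+0.00j, (0.35+0j)], [(0.64+0j), -0.03-0.31j, -0.03+0.31j, (0.64+0j), (0.09+0j)]]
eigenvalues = [(0.3+0j), (0.14+0.26j), (0.14-0.26j), (-0.39+0j), (-0.22+0j)]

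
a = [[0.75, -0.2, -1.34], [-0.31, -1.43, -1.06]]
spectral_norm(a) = 2.09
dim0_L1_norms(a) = [1.06, 1.63, 2.4]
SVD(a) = [[-0.60, -0.8],[-0.80, 0.6]] @ diag([2.089882147719656, 1.138021356848227]) @ [[-0.10, 0.61, 0.79],[-0.69, -0.61, 0.38]]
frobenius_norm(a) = 2.38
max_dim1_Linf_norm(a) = 1.43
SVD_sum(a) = [[0.12, -0.76, -0.99],[0.16, -1.01, -1.32]] + [[0.63,0.56,-0.35], [-0.47,-0.42,0.26]]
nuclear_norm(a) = 3.23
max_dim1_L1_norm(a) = 2.8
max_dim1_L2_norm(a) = 1.81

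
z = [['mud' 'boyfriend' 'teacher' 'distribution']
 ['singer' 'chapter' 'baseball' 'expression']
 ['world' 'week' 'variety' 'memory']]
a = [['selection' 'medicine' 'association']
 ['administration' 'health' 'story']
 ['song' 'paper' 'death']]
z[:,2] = ['teacher', 'baseball', 'variety']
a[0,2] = 'association'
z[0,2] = 'teacher'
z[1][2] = 'baseball'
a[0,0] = 'selection'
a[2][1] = 'paper'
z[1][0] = 'singer'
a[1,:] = ['administration', 'health', 'story']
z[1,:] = ['singer', 'chapter', 'baseball', 'expression']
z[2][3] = 'memory'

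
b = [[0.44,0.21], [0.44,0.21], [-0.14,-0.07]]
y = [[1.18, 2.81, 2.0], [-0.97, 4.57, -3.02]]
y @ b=[[1.48, 0.70], [2.01, 0.97]]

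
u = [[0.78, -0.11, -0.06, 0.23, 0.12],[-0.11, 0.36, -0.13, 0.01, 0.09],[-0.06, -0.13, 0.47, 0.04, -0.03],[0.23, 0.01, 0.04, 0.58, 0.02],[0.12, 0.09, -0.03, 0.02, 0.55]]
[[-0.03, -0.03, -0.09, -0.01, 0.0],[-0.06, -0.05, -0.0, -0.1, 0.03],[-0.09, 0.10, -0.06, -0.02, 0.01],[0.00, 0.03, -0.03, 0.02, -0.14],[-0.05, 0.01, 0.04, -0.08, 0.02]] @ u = [[-0.02, 0.00, -0.04, -0.02, -0.0],[-0.06, -0.01, 0.01, -0.07, 0.00],[-0.08, 0.05, -0.04, -0.03, 0.01],[-0.01, 0.0, -0.01, 0.01, -0.07],[-0.06, 0.0, 0.02, -0.06, 0.0]]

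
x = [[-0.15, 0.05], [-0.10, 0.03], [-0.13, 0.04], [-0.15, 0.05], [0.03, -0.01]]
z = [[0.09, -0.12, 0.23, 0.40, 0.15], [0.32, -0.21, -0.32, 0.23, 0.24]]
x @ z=[[0.0, 0.01, -0.05, -0.05, -0.01],[0.00, 0.01, -0.03, -0.03, -0.01],[0.0, 0.01, -0.04, -0.04, -0.01],[0.0, 0.01, -0.05, -0.05, -0.01],[-0.00, -0.00, 0.01, 0.01, 0.0]]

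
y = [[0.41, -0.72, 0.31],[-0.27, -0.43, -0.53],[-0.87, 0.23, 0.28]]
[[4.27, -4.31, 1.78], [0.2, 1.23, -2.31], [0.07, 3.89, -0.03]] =y @ [[-0.19, -4.47, 1.24], [-4.56, 2.54, -0.12], [3.42, -2.10, 3.83]]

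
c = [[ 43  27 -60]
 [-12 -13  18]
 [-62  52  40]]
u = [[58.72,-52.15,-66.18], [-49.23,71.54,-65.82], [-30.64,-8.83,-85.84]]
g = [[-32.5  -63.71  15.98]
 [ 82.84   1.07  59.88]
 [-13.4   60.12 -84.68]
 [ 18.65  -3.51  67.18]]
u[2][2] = -85.84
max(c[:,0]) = 43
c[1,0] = -12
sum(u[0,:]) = -59.61000000000001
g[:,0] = [-32.5, 82.84, -13.4, 18.65]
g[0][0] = -32.5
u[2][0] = -30.64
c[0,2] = -60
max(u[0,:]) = 58.72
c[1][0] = -12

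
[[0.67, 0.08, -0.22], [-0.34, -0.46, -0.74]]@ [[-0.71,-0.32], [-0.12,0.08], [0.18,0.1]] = [[-0.52, -0.23], [0.16, -0.00]]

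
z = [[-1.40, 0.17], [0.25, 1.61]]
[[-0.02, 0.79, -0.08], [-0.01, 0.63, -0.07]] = z@[[0.01, -0.51, 0.05], [-0.01, 0.47, -0.05]]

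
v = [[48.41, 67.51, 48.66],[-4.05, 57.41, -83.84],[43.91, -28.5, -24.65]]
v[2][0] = 43.91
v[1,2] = -83.84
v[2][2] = -24.65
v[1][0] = -4.05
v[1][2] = -83.84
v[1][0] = -4.05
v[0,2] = 48.66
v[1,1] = 57.41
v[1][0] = -4.05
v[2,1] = -28.5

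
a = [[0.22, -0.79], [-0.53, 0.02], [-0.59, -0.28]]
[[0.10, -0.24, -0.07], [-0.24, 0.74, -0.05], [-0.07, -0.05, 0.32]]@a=[[0.19,-0.06], [-0.42,0.22], [-0.18,-0.04]]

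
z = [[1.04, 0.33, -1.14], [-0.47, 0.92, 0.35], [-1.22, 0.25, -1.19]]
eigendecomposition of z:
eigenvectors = [[0.39+0.00j, 0.38+0.22j, 0.38-0.22j], [-0.05+0.00j, -0.85+0.00j, -0.85-0.00j], [0.92+0.00j, -0.28-0.09j, (-0.28+0.09j)]]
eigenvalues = [(-1.72+0j), (1.24+0.16j), (1.24-0.16j)]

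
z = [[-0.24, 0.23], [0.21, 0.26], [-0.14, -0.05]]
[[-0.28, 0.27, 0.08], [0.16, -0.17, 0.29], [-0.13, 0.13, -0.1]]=z @ [[1.00,  -0.98,  0.42], [-0.18,  0.14,  0.77]]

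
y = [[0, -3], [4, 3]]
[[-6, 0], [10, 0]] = y@[[1, 0], [2, 0]]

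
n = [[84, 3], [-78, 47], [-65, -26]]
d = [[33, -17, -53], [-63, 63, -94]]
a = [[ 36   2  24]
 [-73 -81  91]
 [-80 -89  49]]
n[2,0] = -65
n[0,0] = 84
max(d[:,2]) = -53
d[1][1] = 63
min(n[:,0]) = -78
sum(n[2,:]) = -91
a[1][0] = -73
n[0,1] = 3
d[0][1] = -17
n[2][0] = -65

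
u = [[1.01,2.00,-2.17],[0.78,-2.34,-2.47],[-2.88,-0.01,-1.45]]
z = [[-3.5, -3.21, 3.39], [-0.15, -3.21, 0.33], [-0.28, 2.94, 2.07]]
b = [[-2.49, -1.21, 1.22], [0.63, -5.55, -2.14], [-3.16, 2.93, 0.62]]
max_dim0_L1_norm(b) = 9.69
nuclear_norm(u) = 9.81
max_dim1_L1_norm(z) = 10.1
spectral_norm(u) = 3.67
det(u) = 34.53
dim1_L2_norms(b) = [3.03, 5.98, 4.35]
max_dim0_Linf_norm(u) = 2.88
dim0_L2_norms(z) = [3.51, 5.41, 3.99]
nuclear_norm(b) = 11.97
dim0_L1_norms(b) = [6.28, 9.69, 3.98]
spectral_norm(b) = 6.98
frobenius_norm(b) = 7.99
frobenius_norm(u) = 5.68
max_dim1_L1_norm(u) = 5.59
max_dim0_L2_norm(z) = 5.41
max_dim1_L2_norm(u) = 3.49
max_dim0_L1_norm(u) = 6.09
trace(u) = -2.78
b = z + u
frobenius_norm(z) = 7.58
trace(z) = -4.64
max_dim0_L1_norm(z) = 9.36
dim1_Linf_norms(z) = [3.5, 3.21, 2.94]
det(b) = -33.90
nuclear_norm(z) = 11.25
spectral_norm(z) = 6.32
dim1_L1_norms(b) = [4.92, 8.32, 6.71]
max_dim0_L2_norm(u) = 3.59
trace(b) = -7.42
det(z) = 21.41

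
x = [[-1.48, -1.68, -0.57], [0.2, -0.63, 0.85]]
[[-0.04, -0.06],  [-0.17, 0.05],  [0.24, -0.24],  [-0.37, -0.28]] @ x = [[0.05, 0.1, -0.03], [0.26, 0.25, 0.14], [-0.40, -0.25, -0.34], [0.49, 0.8, -0.03]]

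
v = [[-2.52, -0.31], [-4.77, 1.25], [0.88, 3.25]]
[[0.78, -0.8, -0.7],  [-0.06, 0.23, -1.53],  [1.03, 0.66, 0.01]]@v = [[1.23, -3.52], [-2.29, -4.67], [-5.74, 0.54]]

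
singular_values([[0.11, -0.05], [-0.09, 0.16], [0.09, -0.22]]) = [0.31, 0.08]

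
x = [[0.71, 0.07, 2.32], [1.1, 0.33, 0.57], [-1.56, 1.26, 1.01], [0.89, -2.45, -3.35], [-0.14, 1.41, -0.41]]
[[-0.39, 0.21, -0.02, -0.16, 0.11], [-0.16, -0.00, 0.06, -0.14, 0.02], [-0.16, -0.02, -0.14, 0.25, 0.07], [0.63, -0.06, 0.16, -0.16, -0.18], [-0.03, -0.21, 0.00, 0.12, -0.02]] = x @ [[-0.05,-0.02,0.07,-0.13,-0.01], [-0.07,-0.12,-0.0,0.06,0.00], [-0.15,0.10,-0.03,-0.03,0.05]]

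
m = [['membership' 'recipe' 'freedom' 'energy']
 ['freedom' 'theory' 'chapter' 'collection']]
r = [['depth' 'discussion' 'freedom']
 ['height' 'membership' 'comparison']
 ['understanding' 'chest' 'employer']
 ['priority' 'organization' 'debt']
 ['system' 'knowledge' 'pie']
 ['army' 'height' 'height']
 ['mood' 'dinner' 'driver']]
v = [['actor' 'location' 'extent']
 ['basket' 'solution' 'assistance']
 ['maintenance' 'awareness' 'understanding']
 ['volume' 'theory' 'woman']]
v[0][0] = 'actor'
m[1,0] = 'freedom'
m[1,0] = 'freedom'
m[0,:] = ['membership', 'recipe', 'freedom', 'energy']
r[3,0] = 'priority'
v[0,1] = 'location'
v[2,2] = 'understanding'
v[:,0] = ['actor', 'basket', 'maintenance', 'volume']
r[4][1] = 'knowledge'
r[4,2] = 'pie'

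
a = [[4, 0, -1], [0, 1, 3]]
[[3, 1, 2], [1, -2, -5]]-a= [[-1, 1, 3], [1, -3, -8]]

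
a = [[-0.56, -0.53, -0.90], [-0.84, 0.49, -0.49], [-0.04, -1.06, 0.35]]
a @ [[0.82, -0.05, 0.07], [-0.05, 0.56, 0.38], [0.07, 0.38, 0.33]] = [[-0.5, -0.61, -0.54], [-0.75, 0.13, -0.03], [0.04, -0.46, -0.29]]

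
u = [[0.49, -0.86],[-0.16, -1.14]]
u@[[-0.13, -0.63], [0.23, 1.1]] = [[-0.26, -1.25],[-0.24, -1.15]]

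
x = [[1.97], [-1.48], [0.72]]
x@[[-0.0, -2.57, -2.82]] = [[0.0,-5.06,-5.56],[0.0,3.8,4.17],[0.00,-1.85,-2.03]]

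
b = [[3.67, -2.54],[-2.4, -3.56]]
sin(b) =[[-0.80, 0.55], [0.52, 0.76]]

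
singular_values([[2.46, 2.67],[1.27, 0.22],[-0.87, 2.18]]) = [3.93, 2.22]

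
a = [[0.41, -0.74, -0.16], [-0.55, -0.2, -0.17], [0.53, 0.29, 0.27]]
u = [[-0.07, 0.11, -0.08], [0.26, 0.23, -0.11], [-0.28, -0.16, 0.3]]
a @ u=[[-0.18, -0.1, 0.00], [0.03, -0.08, 0.02], [-0.04, 0.08, 0.01]]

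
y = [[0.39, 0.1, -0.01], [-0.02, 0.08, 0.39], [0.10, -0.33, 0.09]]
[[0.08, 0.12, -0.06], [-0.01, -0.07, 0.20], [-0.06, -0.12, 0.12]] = y@[[0.14,0.21,-0.07],[0.21,0.36,-0.25],[-0.07,-0.25,0.55]]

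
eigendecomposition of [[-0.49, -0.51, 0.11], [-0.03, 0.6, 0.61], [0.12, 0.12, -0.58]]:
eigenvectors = [[-0.74, -0.91, -0.40], [-0.29, 0.2, 0.91], [0.61, -0.35, 0.05]]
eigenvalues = [-0.78, -0.34, 0.65]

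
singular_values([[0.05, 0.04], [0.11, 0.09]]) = [0.16, 0.0]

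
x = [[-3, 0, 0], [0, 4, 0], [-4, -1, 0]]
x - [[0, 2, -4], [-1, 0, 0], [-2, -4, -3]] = [[-3, -2, 4], [1, 4, 0], [-2, 3, 3]]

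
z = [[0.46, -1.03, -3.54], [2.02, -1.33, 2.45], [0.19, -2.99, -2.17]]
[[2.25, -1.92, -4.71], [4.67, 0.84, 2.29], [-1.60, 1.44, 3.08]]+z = [[2.71, -2.95, -8.25], [6.69, -0.49, 4.74], [-1.41, -1.55, 0.91]]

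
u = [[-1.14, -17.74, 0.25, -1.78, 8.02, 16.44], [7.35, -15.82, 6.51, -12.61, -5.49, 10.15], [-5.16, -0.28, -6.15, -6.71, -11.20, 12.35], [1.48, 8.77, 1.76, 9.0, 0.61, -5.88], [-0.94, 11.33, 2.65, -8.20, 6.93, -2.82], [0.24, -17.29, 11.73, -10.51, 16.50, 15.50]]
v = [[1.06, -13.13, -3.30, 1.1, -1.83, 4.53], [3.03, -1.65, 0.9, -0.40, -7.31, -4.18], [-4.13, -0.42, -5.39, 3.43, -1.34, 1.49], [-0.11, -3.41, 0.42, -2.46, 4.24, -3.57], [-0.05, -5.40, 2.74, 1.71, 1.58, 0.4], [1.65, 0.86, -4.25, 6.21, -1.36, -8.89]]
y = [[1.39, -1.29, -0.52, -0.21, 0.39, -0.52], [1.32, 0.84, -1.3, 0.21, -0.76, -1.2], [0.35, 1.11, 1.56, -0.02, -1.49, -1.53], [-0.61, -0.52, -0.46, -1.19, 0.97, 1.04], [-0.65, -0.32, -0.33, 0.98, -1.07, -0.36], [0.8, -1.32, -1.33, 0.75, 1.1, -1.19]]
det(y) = -21.96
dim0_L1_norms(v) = [10.03, 24.87, 17.0, 15.31, 17.66, 23.06]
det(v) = 154036.91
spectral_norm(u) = 46.19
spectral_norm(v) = 15.58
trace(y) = 0.34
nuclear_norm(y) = 12.19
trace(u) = 8.32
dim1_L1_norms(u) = [45.37, 57.93, 41.85, 27.5, 32.87, 71.77]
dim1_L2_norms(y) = [2.08, 2.49, 2.89, 2.07, 1.69, 2.71]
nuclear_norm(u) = 108.30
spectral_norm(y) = 3.76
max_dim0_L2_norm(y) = 2.58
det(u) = -3390358.46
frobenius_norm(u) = 56.55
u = y @ v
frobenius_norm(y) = 5.78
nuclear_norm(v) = 52.58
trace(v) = -15.75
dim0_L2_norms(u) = [9.22, 32.7, 15.1, 21.58, 23.25, 28.44]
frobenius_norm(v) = 24.23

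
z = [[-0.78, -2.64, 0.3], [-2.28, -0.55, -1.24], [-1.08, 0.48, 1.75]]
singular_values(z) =[3.2, 2.12, 2.1]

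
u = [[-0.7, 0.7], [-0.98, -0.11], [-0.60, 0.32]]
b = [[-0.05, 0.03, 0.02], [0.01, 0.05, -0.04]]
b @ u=[[-0.01, -0.03], [-0.03, -0.01]]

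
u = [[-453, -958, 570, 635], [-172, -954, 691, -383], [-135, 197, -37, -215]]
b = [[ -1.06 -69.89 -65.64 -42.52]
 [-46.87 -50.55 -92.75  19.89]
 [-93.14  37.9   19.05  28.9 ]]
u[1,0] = -172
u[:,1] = [-958, -954, 197]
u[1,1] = -954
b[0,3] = -42.52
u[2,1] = 197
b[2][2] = 19.05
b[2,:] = [-93.14, 37.9, 19.05, 28.9]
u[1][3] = -383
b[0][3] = -42.52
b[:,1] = [-69.89, -50.55, 37.9]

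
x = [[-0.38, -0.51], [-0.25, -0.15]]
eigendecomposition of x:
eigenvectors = [[-0.89, 0.72], [-0.45, -0.69]]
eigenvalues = [-0.64, 0.11]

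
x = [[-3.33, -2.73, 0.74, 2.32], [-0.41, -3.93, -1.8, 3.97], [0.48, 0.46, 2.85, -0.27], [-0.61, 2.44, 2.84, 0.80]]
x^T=[[-3.33, -0.41, 0.48, -0.61], [-2.73, -3.93, 0.46, 2.44], [0.74, -1.80, 2.85, 2.84], [2.32, 3.97, -0.27, 0.80]]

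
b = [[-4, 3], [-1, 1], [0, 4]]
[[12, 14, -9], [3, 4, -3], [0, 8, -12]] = b @ [[-3, -2, 0], [0, 2, -3]]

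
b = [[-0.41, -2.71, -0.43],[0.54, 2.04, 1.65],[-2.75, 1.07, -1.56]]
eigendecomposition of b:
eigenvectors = [[0.18+0.37j, 0.18-0.37j, -0.58+0.00j], [(0.35+0.06j), (0.35-0.06j), (0.63+0j)], [-0.84+0.00j, -0.84-0.00j, 0.51+0.00j]]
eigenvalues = [(-1.41+1.13j), (-1.41-1.13j), (2.88+0j)]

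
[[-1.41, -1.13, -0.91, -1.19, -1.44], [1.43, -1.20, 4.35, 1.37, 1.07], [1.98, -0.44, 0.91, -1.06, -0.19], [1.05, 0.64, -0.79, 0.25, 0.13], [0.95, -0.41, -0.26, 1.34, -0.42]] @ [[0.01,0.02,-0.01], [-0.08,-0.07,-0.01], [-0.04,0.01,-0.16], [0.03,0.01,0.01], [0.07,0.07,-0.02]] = [[-0.02, -0.07, 0.19], [0.05, 0.24, -0.71], [-0.03, 0.06, -0.17], [0.01, -0.02, 0.11], [0.06, 0.03, 0.06]]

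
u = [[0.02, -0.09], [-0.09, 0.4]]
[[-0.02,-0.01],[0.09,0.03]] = u @ [[0.08, 0.05],[0.24, 0.09]]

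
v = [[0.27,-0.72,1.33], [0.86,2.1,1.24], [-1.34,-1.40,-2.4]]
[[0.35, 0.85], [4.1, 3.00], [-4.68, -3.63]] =v@[[1.46, -0.24],[1.04, 0.85],[0.53, 1.15]]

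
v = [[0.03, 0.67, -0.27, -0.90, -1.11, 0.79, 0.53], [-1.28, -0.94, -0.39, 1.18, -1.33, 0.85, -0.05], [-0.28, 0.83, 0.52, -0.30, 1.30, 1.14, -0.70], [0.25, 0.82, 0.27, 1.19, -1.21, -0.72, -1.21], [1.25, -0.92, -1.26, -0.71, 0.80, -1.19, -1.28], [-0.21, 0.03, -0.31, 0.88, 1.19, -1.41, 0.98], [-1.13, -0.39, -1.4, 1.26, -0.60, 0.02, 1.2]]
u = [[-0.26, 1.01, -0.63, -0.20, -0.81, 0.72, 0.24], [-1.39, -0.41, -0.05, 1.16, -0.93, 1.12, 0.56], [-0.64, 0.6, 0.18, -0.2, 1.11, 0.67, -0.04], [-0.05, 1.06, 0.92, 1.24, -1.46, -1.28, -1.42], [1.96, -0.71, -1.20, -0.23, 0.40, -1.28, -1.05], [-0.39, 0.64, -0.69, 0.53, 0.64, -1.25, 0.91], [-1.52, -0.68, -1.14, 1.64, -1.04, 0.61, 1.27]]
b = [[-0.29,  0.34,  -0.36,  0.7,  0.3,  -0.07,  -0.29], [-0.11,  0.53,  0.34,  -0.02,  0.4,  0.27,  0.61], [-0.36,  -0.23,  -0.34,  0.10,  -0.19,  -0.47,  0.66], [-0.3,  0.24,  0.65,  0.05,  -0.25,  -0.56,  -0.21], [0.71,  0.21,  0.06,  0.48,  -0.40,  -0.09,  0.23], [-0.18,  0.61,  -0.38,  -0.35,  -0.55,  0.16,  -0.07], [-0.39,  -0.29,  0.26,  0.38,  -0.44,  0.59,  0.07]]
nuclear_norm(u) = 14.61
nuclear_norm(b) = 7.00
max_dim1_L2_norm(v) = 2.86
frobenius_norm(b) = 2.65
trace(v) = 1.39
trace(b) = -0.22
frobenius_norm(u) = 6.57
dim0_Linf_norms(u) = [1.96, 1.06, 1.2, 1.64, 1.46, 1.28, 1.42]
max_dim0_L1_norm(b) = 2.53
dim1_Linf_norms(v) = [1.11, 1.33, 1.3, 1.21, 1.28, 1.41, 1.4]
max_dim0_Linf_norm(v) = 1.41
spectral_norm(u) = 4.40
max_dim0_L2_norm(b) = 1.0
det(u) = 5.04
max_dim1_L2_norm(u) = 3.14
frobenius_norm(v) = 6.37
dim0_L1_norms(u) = [6.21, 5.11, 4.81, 5.2, 6.39, 6.93, 5.49]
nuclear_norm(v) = 14.78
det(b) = 1.00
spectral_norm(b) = 1.01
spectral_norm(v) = 3.82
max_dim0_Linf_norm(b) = 0.71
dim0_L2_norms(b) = [1.0, 1.0, 1.0, 1.0, 1.0, 1.0, 1.0]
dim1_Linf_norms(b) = [0.7, 0.61, 0.66, 0.65, 0.71, 0.61, 0.59]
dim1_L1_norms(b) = [2.35, 2.28, 2.35, 2.26, 2.18, 2.3, 2.42]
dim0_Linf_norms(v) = [1.28, 0.94, 1.4, 1.26, 1.33, 1.41, 1.28]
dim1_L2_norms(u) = [1.66, 2.43, 1.59, 3.05, 2.96, 2.03, 3.14]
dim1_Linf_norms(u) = [1.01, 1.39, 1.11, 1.46, 1.96, 1.25, 1.64]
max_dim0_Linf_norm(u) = 1.96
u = b + v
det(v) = -14.89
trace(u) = 1.17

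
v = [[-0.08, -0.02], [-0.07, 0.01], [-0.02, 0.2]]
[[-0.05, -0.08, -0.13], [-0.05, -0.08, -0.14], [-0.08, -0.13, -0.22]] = v@[[0.68,1.12,1.88], [-0.34,-0.55,-0.93]]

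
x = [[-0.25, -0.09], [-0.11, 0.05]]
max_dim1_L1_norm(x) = 0.34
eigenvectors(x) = [[-0.95, 0.26], [-0.32, -0.96]]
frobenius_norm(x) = 0.29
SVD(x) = [[-0.94, -0.34],  [-0.34, 0.94]] @ diag([0.2807763199844084, 0.07977880756199056]) @ [[0.97, 0.24], [-0.24, 0.97]]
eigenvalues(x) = [-0.28, 0.08]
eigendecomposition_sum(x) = [[-0.26, -0.07], [-0.09, -0.02]] + [[0.01, -0.02], [-0.02, 0.07]]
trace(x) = -0.20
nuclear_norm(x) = 0.36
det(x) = -0.02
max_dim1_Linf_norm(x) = 0.25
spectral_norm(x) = 0.28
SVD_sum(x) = [[-0.26, -0.06], [-0.09, -0.02]] + [[0.01, -0.03], [-0.02, 0.07]]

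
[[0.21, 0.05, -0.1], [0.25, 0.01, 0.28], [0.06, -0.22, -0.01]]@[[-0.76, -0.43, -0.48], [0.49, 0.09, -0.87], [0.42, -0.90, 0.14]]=[[-0.18, 0.0, -0.16], [-0.07, -0.36, -0.09], [-0.16, -0.04, 0.16]]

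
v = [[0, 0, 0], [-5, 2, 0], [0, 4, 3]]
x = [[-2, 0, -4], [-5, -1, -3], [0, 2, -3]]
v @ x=[[0, 0, 0], [0, -2, 14], [-20, 2, -21]]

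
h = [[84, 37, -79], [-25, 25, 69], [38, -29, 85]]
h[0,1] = 37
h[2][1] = -29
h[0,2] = -79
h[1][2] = 69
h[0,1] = 37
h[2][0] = 38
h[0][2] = -79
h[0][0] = 84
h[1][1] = 25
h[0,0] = 84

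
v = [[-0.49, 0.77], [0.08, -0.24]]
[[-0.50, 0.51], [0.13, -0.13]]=v@ [[0.39,-0.4], [-0.40,0.41]]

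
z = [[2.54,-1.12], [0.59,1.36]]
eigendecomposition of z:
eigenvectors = [[(0.81+0j), (0.81-0j)], [(0.43-0.4j), (0.43+0.4j)]]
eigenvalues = [(1.95+0.56j), (1.95-0.56j)]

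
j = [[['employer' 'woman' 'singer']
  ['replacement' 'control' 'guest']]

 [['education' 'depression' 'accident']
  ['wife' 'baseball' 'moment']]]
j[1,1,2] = 'moment'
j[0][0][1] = 'woman'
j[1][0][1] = 'depression'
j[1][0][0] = 'education'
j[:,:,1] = [['woman', 'control'], ['depression', 'baseball']]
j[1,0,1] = 'depression'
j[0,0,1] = 'woman'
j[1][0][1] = 'depression'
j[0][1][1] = 'control'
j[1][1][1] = 'baseball'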